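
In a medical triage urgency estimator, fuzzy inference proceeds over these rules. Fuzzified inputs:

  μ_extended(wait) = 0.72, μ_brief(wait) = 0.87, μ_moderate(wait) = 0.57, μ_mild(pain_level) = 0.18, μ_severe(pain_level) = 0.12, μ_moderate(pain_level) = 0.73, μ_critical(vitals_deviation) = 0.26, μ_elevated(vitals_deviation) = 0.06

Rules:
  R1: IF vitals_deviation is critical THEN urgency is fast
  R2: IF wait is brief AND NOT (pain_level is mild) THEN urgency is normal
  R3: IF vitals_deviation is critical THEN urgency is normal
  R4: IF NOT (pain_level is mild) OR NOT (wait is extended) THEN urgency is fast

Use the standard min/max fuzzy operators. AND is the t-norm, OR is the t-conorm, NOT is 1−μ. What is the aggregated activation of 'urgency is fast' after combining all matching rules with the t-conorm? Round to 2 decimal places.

R1: critical=0.26 → w = 0.26
R2: brief=0.87, ¬mild=1−0.18=0.82; AND[min(a, b)] → w = 0.82
R3: critical=0.26 → w = 0.26
R4: ¬mild=1−0.18=0.82, ¬extended=1−0.72=0.28; OR[max(a, b)] → w = 0.82
Rules with consequent 'fast': {R1, R4} → strengths 0.26, 0.82
Aggregate via t-conorm [max(a, b)]: 0.82

0.82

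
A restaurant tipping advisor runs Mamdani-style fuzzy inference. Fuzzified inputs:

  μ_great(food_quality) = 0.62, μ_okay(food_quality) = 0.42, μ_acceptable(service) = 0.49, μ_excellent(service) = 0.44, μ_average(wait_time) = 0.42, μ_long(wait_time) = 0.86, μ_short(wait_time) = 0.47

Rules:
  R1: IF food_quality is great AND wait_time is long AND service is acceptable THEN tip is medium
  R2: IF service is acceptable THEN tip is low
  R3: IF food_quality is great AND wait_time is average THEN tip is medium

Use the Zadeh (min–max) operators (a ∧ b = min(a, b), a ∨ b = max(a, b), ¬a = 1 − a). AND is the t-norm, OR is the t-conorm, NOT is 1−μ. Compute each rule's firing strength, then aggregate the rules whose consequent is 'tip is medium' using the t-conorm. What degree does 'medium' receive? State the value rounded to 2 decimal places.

0.49

R1: great=0.62, long=0.86, acceptable=0.49; AND[min(a, b)] → w = 0.49
R2: acceptable=0.49 → w = 0.49
R3: great=0.62, average=0.42; AND[min(a, b)] → w = 0.42
Rules with consequent 'medium': {R1, R3} → strengths 0.49, 0.42
Aggregate via t-conorm [max(a, b)]: 0.49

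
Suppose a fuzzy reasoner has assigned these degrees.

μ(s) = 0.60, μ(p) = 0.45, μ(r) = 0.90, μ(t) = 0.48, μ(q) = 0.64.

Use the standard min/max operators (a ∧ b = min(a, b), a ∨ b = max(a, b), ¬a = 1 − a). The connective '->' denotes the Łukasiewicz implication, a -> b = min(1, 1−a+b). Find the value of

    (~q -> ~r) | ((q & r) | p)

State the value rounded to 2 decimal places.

0.74

~q = 1 − 0.64 = 0.36
~r = 1 − 0.90 = 0.10
~q -> ~r  [Łukasiewicz: min(1, 1−a+b)] with a=0.36, b=0.10 → 0.74
q & r = min(a, b) on (0.64, 0.90) = 0.64
(q & r) | p = max(a, b) on (0.64, 0.45) = 0.64
(~q -> ~r) | ((q & r) | p) = max(a, b) on (0.74, 0.64) = 0.74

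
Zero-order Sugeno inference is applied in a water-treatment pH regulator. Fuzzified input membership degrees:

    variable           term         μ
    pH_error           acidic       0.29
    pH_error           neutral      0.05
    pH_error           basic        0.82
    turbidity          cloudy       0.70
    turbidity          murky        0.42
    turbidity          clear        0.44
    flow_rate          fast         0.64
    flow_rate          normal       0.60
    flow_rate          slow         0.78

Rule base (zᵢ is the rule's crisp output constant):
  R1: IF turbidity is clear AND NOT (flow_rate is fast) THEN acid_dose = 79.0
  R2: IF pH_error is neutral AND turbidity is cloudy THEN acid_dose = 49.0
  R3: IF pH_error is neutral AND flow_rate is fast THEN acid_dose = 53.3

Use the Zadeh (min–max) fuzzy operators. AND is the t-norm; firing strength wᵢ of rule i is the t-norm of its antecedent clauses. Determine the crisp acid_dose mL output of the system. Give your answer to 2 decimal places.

72.95

R1 (z=79.0): clear=0.44, ¬fast=1−0.64=0.36; AND[min(a, b)] → w = 0.36
R2 (z=49.0): neutral=0.05, cloudy=0.70; AND[min(a, b)] → w = 0.05
R3 (z=53.3): neutral=0.05, fast=0.64; AND[min(a, b)] → w = 0.05
Weighted average = (0.36·79.0 + 0.05·49.0 + 0.05·53.3) / (0.36 + 0.05 + 0.05)
  = 33.5550 / 0.4600 = 72.95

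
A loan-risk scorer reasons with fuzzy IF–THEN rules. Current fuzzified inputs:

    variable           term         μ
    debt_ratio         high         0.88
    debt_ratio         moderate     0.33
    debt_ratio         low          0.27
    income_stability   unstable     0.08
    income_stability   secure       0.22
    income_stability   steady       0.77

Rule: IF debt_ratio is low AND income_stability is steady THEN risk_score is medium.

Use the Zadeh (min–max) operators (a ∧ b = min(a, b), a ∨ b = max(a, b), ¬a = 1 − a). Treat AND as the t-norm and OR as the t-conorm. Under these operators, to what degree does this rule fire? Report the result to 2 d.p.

firing strength: low=0.27, steady=0.77; AND[min(a, b)] → w = 0.27

0.27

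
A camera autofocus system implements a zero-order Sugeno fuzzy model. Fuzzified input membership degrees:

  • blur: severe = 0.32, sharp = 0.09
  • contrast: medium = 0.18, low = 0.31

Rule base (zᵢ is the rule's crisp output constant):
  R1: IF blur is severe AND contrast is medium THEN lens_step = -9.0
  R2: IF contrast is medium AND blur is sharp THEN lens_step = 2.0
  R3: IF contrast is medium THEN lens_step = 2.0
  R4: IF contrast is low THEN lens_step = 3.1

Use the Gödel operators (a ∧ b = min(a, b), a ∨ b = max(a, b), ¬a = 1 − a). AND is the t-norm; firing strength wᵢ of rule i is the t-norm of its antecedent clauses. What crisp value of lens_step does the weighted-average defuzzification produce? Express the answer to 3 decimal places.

-0.157

R1 (z=-9.0): severe=0.32, medium=0.18; AND[min(a, b)] → w = 0.18
R2 (z=2.0): medium=0.18, sharp=0.09; AND[min(a, b)] → w = 0.09
R3 (z=2.0): medium=0.18 → w = 0.18
R4 (z=3.1): low=0.31 → w = 0.31
Weighted average = (0.18·-9.0 + 0.09·2.0 + 0.18·2.0 + 0.31·3.1) / (0.18 + 0.09 + 0.18 + 0.31)
  = -0.1190 / 0.7600 = -0.157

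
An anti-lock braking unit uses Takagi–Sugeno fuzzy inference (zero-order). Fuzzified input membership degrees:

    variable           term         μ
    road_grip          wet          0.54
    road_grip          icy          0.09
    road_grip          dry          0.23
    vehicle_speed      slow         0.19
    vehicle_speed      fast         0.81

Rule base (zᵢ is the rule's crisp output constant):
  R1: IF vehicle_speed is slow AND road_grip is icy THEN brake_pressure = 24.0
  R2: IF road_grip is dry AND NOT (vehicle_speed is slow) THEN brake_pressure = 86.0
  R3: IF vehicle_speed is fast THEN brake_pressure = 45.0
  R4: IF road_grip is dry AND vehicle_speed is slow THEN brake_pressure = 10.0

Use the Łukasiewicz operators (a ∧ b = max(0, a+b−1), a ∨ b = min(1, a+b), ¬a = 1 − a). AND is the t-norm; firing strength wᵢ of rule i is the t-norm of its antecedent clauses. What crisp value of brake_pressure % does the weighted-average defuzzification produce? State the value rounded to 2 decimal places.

R1 (z=24.0): slow=0.19, icy=0.09; AND[max(0, a+b−1)] → w = 0.00
R2 (z=86.0): dry=0.23, ¬slow=1−0.19=0.81; AND[max(0, a+b−1)] → w = 0.04
R3 (z=45.0): fast=0.81 → w = 0.81
R4 (z=10.0): dry=0.23, slow=0.19; AND[max(0, a+b−1)] → w = 0.00
Weighted average = (0.00·24.0 + 0.04·86.0 + 0.81·45.0 + 0.00·10.0) / (0.00 + 0.04 + 0.81 + 0.00)
  = 39.8900 / 0.8500 = 46.93

46.93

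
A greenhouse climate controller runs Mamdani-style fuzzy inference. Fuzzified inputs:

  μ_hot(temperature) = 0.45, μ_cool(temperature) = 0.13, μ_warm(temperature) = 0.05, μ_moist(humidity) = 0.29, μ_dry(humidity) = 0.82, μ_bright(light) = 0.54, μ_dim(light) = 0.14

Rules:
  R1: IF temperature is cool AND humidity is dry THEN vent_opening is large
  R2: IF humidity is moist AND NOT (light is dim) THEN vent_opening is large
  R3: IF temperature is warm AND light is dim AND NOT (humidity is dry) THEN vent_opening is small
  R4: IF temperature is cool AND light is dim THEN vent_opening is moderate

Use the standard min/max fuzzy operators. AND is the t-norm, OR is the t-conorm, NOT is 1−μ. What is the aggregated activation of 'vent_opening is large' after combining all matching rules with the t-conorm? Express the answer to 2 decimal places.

0.29

R1: cool=0.13, dry=0.82; AND[min(a, b)] → w = 0.13
R2: moist=0.29, ¬dim=1−0.14=0.86; AND[min(a, b)] → w = 0.29
R3: warm=0.05, dim=0.14, ¬dry=1−0.82=0.18; AND[min(a, b)] → w = 0.05
R4: cool=0.13, dim=0.14; AND[min(a, b)] → w = 0.13
Rules with consequent 'large': {R1, R2} → strengths 0.13, 0.29
Aggregate via t-conorm [max(a, b)]: 0.29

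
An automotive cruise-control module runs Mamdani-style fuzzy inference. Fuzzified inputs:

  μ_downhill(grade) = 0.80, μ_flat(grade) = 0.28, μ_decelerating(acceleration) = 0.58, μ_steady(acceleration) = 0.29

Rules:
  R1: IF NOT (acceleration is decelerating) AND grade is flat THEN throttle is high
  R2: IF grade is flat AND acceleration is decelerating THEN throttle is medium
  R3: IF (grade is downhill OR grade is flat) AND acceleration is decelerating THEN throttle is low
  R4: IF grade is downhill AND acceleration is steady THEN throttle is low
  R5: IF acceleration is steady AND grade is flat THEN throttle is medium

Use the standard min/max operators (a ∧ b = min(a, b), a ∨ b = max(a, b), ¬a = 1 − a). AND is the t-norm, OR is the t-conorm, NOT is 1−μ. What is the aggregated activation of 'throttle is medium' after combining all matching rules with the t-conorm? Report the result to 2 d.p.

R1: ¬decelerating=1−0.58=0.42, flat=0.28; AND[min(a, b)] → w = 0.28
R2: flat=0.28, decelerating=0.58; AND[min(a, b)] → w = 0.28
R3: (downhill=0.80 OR flat=0.28) = 0.80; AND[min(a, b)] with decelerating=0.58 → w = 0.58
R4: downhill=0.80, steady=0.29; AND[min(a, b)] → w = 0.29
R5: steady=0.29, flat=0.28; AND[min(a, b)] → w = 0.28
Rules with consequent 'medium': {R2, R5} → strengths 0.28, 0.28
Aggregate via t-conorm [max(a, b)]: 0.28

0.28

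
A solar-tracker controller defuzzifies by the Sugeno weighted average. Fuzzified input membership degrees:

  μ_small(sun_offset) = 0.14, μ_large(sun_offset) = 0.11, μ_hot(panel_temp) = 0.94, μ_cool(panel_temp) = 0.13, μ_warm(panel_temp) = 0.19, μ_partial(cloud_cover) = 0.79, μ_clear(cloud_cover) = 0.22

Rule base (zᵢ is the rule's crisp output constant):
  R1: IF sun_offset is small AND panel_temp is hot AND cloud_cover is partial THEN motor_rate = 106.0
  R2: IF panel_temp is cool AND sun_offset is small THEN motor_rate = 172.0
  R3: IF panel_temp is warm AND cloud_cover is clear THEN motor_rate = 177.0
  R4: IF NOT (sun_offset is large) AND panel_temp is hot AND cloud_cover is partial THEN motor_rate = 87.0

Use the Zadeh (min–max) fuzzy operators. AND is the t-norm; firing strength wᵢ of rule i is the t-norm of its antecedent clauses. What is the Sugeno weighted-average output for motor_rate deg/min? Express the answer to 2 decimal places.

111.65

R1 (z=106.0): small=0.14, hot=0.94, partial=0.79; AND[min(a, b)] → w = 0.14
R2 (z=172.0): cool=0.13, small=0.14; AND[min(a, b)] → w = 0.13
R3 (z=177.0): warm=0.19, clear=0.22; AND[min(a, b)] → w = 0.19
R4 (z=87.0): ¬large=1−0.11=0.89, hot=0.94, partial=0.79; AND[min(a, b)] → w = 0.79
Weighted average = (0.14·106.0 + 0.13·172.0 + 0.19·177.0 + 0.79·87.0) / (0.14 + 0.13 + 0.19 + 0.79)
  = 139.5600 / 1.2500 = 111.65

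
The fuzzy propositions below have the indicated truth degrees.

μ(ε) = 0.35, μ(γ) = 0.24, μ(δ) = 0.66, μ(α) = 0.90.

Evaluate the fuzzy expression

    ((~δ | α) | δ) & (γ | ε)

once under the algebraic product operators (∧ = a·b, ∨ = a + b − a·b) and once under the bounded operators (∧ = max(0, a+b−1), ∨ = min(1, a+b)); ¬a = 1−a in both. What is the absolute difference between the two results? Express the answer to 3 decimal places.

0.095

Under algebraic product:
  ~δ = 1 − 0.6600 = 0.3400
  ~δ | α = a + b − a·b on (0.3400, 0.9000) = 0.9340
  (~δ | α) | δ = a + b − a·b on (0.9340, 0.6600) = 0.9776
  γ | ε = a + b − a·b on (0.2400, 0.3500) = 0.5060
  ((~δ | α) | δ) & (γ | ε) = a·b on (0.9776, 0.5060) = 0.4946
  → value = 0.4946
Under bounded:
  ~δ = 1 − 0.66 = 0.34
  ~δ | α = min(1, a+b) on (0.34, 0.90) = 1.00
  (~δ | α) | δ = min(1, a+b) on (1.00, 0.66) = 1.00
  γ | ε = min(1, a+b) on (0.24, 0.35) = 0.59
  ((~δ | α) | δ) & (γ | ε) = max(0, a+b−1) on (1.00, 0.59) = 0.59
  → value = 0.5900
|0.4946 − 0.5900| = 0.095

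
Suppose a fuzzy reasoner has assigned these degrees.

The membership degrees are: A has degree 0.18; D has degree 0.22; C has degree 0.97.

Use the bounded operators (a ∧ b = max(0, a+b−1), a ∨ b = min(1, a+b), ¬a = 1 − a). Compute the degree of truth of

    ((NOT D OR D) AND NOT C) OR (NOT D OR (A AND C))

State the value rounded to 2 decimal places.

NOT D = 1 − 0.22 = 0.78
NOT D OR D = min(1, a+b) on (0.78, 0.22) = 1.00
NOT C = 1 − 0.97 = 0.03
(NOT D OR D) AND NOT C = max(0, a+b−1) on (1.00, 0.03) = 0.03
NOT D = 1 − 0.22 = 0.78
A AND C = max(0, a+b−1) on (0.18, 0.97) = 0.15
NOT D OR (A AND C) = min(1, a+b) on (0.78, 0.15) = 0.93
((NOT D OR D) AND NOT C) OR (NOT D OR (A AND C)) = min(1, a+b) on (0.03, 0.93) = 0.96

0.96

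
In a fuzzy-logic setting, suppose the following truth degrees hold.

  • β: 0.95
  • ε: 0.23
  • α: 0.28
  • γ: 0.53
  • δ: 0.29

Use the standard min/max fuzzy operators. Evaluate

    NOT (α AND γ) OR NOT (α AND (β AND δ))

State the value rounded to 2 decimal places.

α AND γ = min(a, b) on (0.28, 0.53) = 0.28
NOT (α AND γ) = 1 − 0.28 = 0.72
β AND δ = min(a, b) on (0.95, 0.29) = 0.29
α AND (β AND δ) = min(a, b) on (0.28, 0.29) = 0.28
NOT (α AND (β AND δ)) = 1 − 0.28 = 0.72
NOT (α AND γ) OR NOT (α AND (β AND δ)) = max(a, b) on (0.72, 0.72) = 0.72

0.72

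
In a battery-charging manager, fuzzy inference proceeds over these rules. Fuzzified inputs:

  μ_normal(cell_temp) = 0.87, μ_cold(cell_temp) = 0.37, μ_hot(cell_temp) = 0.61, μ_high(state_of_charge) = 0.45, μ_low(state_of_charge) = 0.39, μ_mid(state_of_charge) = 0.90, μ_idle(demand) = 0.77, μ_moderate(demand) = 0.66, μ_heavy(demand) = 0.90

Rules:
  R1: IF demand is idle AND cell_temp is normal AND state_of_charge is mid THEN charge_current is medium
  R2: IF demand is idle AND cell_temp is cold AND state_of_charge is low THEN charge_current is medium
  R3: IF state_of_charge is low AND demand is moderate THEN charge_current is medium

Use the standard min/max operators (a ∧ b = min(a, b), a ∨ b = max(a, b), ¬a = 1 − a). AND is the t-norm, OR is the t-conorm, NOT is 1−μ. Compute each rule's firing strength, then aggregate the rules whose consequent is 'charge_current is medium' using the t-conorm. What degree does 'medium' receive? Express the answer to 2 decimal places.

R1: idle=0.77, normal=0.87, mid=0.90; AND[min(a, b)] → w = 0.77
R2: idle=0.77, cold=0.37, low=0.39; AND[min(a, b)] → w = 0.37
R3: low=0.39, moderate=0.66; AND[min(a, b)] → w = 0.39
Rules with consequent 'medium': {R1, R2, R3} → strengths 0.77, 0.37, 0.39
Aggregate via t-conorm [max(a, b)]: 0.77

0.77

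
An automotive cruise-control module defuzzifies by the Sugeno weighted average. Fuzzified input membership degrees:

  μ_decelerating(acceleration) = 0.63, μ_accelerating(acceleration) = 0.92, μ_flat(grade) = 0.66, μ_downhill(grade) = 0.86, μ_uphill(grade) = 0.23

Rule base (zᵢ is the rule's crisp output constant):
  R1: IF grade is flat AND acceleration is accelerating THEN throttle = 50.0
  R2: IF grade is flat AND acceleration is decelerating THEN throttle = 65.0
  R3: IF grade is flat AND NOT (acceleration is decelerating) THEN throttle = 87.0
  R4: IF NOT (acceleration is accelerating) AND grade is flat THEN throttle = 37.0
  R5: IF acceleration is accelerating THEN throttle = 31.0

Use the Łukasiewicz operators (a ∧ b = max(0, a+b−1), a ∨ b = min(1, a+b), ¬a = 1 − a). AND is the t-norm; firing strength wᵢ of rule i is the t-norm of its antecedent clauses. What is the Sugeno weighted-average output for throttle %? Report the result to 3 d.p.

43.396

R1 (z=50.0): flat=0.66, accelerating=0.92; AND[max(0, a+b−1)] → w = 0.58
R2 (z=65.0): flat=0.66, decelerating=0.63; AND[max(0, a+b−1)] → w = 0.29
R3 (z=87.0): flat=0.66, ¬decelerating=1−0.63=0.37; AND[max(0, a+b−1)] → w = 0.03
R4 (z=37.0): ¬accelerating=1−0.92=0.08, flat=0.66; AND[max(0, a+b−1)] → w = 0.00
R5 (z=31.0): accelerating=0.92 → w = 0.92
Weighted average = (0.58·50.0 + 0.29·65.0 + 0.03·87.0 + 0.00·37.0 + 0.92·31.0) / (0.58 + 0.29 + 0.03 + 0.00 + 0.92)
  = 78.9800 / 1.8200 = 43.396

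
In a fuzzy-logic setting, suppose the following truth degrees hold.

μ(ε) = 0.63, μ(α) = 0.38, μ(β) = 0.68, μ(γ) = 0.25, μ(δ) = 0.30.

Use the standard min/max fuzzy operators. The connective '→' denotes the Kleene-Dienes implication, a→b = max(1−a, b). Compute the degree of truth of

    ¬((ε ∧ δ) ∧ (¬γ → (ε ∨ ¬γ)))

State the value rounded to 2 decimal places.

0.70

ε ∧ δ = min(a, b) on (0.63, 0.30) = 0.30
¬γ = 1 − 0.25 = 0.75
¬γ = 1 − 0.25 = 0.75
ε ∨ ¬γ = max(a, b) on (0.63, 0.75) = 0.75
¬γ → (ε ∨ ¬γ)  [Kleene-Dienes: max(1−a, b)] with a=0.75, b=0.75 → 0.75
(ε ∧ δ) ∧ (¬γ → (ε ∨ ¬γ)) = min(a, b) on (0.30, 0.75) = 0.30
¬((ε ∧ δ) ∧ (¬γ → (ε ∨ ¬γ))) = 1 − 0.30 = 0.70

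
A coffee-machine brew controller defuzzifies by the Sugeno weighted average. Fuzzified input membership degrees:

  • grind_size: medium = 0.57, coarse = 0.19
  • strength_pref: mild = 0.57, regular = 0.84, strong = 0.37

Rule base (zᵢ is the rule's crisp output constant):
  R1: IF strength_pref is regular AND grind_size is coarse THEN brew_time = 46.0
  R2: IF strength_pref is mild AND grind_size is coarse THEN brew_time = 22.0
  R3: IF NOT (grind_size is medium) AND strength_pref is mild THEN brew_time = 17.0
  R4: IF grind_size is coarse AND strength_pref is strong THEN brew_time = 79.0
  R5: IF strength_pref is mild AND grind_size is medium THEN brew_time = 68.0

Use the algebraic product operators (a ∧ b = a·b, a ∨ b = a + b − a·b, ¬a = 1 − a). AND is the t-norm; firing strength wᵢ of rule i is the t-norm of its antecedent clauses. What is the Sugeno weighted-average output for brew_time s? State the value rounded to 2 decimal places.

R1 (z=46.0): regular=0.84, coarse=0.19; AND[a·b] → w = 0.1596
R2 (z=22.0): mild=0.57, coarse=0.19; AND[a·b] → w = 0.1083
R3 (z=17.0): ¬medium=1−0.57=0.43, mild=0.57; AND[a·b] → w = 0.2451
R4 (z=79.0): coarse=0.19, strong=0.37; AND[a·b] → w = 0.0703
R5 (z=68.0): mild=0.57, medium=0.57; AND[a·b] → w = 0.3249
Weighted average = (0.1596·46.0 + 0.1083·22.0 + 0.2451·17.0 + 0.0703·79.0 + 0.3249·68.0) / (0.1596 + 0.1083 + 0.2451 + 0.0703 + 0.3249)
  = 41.5378 / 0.9082 = 45.74

45.74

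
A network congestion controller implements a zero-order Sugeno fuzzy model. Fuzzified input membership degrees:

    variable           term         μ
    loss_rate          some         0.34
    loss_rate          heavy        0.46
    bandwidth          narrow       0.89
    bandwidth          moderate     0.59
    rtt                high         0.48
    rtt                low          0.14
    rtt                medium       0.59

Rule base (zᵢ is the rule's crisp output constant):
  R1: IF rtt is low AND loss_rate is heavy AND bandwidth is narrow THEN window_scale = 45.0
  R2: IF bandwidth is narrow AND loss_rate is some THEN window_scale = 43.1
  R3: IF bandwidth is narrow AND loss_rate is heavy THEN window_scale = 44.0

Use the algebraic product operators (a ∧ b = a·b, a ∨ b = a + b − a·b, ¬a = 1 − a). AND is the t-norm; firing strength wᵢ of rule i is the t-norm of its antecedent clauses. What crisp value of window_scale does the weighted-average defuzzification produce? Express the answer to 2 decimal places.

R1 (z=45.0): low=0.14, heavy=0.46, narrow=0.89; AND[a·b] → w = 0.0573
R2 (z=43.1): narrow=0.89, some=0.34; AND[a·b] → w = 0.3026
R3 (z=44.0): narrow=0.89, heavy=0.46; AND[a·b] → w = 0.4094
Weighted average = (0.0573·45.0 + 0.3026·43.1 + 0.4094·44.0) / (0.0573 + 0.3026 + 0.4094)
  = 33.6349 / 0.7693 = 43.72

43.72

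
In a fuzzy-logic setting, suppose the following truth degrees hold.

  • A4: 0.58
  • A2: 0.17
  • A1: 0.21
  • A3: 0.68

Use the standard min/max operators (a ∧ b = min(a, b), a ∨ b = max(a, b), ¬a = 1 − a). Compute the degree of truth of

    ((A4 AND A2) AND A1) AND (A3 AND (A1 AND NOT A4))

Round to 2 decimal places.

0.17

A4 AND A2 = min(a, b) on (0.58, 0.17) = 0.17
(A4 AND A2) AND A1 = min(a, b) on (0.17, 0.21) = 0.17
NOT A4 = 1 − 0.58 = 0.42
A1 AND NOT A4 = min(a, b) on (0.21, 0.42) = 0.21
A3 AND (A1 AND NOT A4) = min(a, b) on (0.68, 0.21) = 0.21
((A4 AND A2) AND A1) AND (A3 AND (A1 AND NOT A4)) = min(a, b) on (0.17, 0.21) = 0.17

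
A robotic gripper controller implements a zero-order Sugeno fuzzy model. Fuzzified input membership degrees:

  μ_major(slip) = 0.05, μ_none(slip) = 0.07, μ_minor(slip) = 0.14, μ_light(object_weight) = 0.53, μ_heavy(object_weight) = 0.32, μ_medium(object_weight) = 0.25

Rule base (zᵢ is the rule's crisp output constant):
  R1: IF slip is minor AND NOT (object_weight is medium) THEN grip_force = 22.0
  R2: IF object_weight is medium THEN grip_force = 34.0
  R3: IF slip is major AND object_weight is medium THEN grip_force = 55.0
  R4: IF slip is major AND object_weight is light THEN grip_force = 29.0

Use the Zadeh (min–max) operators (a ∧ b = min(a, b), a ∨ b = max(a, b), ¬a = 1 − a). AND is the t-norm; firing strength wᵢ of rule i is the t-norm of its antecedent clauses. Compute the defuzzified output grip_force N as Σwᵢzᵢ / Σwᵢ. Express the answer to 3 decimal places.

R1 (z=22.0): minor=0.14, ¬medium=1−0.25=0.75; AND[min(a, b)] → w = 0.14
R2 (z=34.0): medium=0.25 → w = 0.25
R3 (z=55.0): major=0.05, medium=0.25; AND[min(a, b)] → w = 0.05
R4 (z=29.0): major=0.05, light=0.53; AND[min(a, b)] → w = 0.05
Weighted average = (0.14·22.0 + 0.25·34.0 + 0.05·55.0 + 0.05·29.0) / (0.14 + 0.25 + 0.05 + 0.05)
  = 15.7800 / 0.4900 = 32.204

32.204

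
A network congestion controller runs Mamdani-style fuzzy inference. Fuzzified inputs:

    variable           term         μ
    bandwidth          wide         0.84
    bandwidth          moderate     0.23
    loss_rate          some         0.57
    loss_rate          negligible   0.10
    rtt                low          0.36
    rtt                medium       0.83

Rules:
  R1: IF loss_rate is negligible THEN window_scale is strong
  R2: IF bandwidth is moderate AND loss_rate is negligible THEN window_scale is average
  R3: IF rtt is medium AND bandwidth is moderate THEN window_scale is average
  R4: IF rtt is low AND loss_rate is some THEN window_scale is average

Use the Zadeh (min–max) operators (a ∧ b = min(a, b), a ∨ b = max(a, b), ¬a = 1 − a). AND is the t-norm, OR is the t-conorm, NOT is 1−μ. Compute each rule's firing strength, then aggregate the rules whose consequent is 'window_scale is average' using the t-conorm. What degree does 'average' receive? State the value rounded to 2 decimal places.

0.36

R1: negligible=0.10 → w = 0.10
R2: moderate=0.23, negligible=0.10; AND[min(a, b)] → w = 0.10
R3: medium=0.83, moderate=0.23; AND[min(a, b)] → w = 0.23
R4: low=0.36, some=0.57; AND[min(a, b)] → w = 0.36
Rules with consequent 'average': {R2, R3, R4} → strengths 0.10, 0.23, 0.36
Aggregate via t-conorm [max(a, b)]: 0.36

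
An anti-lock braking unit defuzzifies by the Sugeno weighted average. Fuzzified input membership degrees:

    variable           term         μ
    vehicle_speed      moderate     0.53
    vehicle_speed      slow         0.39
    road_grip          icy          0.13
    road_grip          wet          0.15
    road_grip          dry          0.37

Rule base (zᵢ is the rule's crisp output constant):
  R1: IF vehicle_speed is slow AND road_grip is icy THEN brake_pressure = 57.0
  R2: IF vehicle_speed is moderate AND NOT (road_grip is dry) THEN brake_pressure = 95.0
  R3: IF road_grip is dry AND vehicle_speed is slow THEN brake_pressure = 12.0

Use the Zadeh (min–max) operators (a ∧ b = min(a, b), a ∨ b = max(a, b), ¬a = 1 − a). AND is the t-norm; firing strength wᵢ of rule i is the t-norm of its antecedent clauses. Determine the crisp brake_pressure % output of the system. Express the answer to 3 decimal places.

60.388

R1 (z=57.0): slow=0.39, icy=0.13; AND[min(a, b)] → w = 0.13
R2 (z=95.0): moderate=0.53, ¬dry=1−0.37=0.63; AND[min(a, b)] → w = 0.53
R3 (z=12.0): dry=0.37, slow=0.39; AND[min(a, b)] → w = 0.37
Weighted average = (0.13·57.0 + 0.53·95.0 + 0.37·12.0) / (0.13 + 0.53 + 0.37)
  = 62.2000 / 1.0300 = 60.388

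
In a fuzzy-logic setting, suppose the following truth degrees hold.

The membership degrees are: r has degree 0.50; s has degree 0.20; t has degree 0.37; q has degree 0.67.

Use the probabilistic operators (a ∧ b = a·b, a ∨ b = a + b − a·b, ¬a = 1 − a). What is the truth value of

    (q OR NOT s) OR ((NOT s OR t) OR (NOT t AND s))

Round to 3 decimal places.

0.993

NOT s = 1 − 0.2000 = 0.8000
q OR NOT s = a + b − a·b on (0.6700, 0.8000) = 0.9340
NOT s = 1 − 0.2000 = 0.8000
NOT s OR t = a + b − a·b on (0.8000, 0.3700) = 0.8740
NOT t = 1 − 0.3700 = 0.6300
NOT t AND s = a·b on (0.6300, 0.2000) = 0.1260
(NOT s OR t) OR (NOT t AND s) = a + b − a·b on (0.8740, 0.1260) = 0.8899
(q OR NOT s) OR ((NOT s OR t) OR (NOT t AND s)) = a + b − a·b on (0.9340, 0.8899) = 0.9927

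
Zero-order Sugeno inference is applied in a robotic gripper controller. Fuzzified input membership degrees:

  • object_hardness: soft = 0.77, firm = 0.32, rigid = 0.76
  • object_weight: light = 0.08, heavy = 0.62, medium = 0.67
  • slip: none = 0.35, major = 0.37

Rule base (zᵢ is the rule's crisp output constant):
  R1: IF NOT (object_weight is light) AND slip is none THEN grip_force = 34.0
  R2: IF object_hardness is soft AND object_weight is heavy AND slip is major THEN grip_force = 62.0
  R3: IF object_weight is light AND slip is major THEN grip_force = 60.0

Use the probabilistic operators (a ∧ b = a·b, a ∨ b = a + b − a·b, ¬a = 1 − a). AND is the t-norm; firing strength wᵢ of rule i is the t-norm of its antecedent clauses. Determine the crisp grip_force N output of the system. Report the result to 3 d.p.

44.820

R1 (z=34.0): ¬light=1−0.08=0.92, none=0.35; AND[a·b] → w = 0.3220
R2 (z=62.0): soft=0.77, heavy=0.62, major=0.37; AND[a·b] → w = 0.1766
R3 (z=60.0): light=0.08, major=0.37; AND[a·b] → w = 0.0296
Weighted average = (0.3220·34.0 + 0.1766·62.0 + 0.0296·60.0) / (0.3220 + 0.1766 + 0.0296)
  = 23.6756 / 0.5282 = 44.820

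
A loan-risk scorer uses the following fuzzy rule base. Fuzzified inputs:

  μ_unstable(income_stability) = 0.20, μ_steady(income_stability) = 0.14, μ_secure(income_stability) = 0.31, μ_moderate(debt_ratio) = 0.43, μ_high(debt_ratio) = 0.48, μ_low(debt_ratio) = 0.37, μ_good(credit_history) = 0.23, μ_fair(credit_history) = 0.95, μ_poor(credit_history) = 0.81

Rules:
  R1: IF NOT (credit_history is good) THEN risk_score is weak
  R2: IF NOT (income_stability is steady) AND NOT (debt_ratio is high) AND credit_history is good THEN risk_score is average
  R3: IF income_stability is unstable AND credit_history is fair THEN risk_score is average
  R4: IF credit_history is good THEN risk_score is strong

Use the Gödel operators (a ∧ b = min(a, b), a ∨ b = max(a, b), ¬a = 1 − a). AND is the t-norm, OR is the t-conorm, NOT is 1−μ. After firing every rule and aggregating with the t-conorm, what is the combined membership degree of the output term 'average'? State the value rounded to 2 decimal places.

0.23

R1: ¬good=1−0.23=0.77 → w = 0.77
R2: ¬steady=1−0.14=0.86, ¬high=1−0.48=0.52, good=0.23; AND[min(a, b)] → w = 0.23
R3: unstable=0.20, fair=0.95; AND[min(a, b)] → w = 0.20
R4: good=0.23 → w = 0.23
Rules with consequent 'average': {R2, R3} → strengths 0.23, 0.20
Aggregate via t-conorm [max(a, b)]: 0.23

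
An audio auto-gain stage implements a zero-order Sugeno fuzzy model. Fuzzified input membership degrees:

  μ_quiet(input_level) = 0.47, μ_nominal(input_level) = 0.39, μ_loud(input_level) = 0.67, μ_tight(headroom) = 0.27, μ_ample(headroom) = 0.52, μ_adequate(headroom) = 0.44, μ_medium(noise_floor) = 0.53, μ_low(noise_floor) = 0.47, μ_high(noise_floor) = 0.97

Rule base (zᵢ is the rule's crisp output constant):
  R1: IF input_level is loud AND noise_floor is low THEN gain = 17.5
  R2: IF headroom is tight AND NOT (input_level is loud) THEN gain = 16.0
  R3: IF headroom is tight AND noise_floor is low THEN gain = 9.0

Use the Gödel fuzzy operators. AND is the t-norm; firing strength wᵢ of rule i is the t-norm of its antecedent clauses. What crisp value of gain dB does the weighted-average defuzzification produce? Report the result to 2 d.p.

R1 (z=17.5): loud=0.67, low=0.47; AND[min(a, b)] → w = 0.47
R2 (z=16.0): tight=0.27, ¬loud=1−0.67=0.33; AND[min(a, b)] → w = 0.27
R3 (z=9.0): tight=0.27, low=0.47; AND[min(a, b)] → w = 0.27
Weighted average = (0.47·17.5 + 0.27·16.0 + 0.27·9.0) / (0.47 + 0.27 + 0.27)
  = 14.9750 / 1.0100 = 14.83

14.83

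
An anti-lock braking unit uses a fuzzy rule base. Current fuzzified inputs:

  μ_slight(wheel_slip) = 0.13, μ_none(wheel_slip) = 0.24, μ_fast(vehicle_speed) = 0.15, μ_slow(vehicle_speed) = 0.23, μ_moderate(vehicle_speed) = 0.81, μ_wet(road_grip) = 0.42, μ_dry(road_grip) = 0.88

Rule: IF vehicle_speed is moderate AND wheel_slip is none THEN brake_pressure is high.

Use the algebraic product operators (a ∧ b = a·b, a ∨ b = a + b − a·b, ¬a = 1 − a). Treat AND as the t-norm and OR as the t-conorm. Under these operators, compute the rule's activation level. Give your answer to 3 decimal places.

0.194

firing strength: moderate=0.81, none=0.24; AND[a·b] → w = 0.1944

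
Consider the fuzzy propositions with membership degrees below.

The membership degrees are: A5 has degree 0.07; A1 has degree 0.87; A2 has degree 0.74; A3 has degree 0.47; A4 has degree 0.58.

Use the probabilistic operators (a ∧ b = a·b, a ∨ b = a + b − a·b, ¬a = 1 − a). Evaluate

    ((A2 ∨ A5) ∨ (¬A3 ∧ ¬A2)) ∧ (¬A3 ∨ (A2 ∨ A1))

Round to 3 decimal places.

A2 ∨ A5 = a + b − a·b on (0.7400, 0.0700) = 0.7582
¬A3 = 1 − 0.4700 = 0.5300
¬A2 = 1 − 0.7400 = 0.2600
¬A3 ∧ ¬A2 = a·b on (0.5300, 0.2600) = 0.1378
(A2 ∨ A5) ∨ (¬A3 ∧ ¬A2) = a + b − a·b on (0.7582, 0.1378) = 0.7915
¬A3 = 1 − 0.4700 = 0.5300
A2 ∨ A1 = a + b − a·b on (0.7400, 0.8700) = 0.9662
¬A3 ∨ (A2 ∨ A1) = a + b − a·b on (0.5300, 0.9662) = 0.9841
((A2 ∨ A5) ∨ (¬A3 ∧ ¬A2)) ∧ (¬A3 ∨ (A2 ∨ A1)) = a·b on (0.7915, 0.9841) = 0.7789

0.779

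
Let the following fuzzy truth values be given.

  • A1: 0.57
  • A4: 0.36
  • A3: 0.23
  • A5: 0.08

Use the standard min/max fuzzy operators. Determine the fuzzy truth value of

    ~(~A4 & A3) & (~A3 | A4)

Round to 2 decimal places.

0.77

~A4 = 1 − 0.36 = 0.64
~A4 & A3 = min(a, b) on (0.64, 0.23) = 0.23
~(~A4 & A3) = 1 − 0.23 = 0.77
~A3 = 1 − 0.23 = 0.77
~A3 | A4 = max(a, b) on (0.77, 0.36) = 0.77
~(~A4 & A3) & (~A3 | A4) = min(a, b) on (0.77, 0.77) = 0.77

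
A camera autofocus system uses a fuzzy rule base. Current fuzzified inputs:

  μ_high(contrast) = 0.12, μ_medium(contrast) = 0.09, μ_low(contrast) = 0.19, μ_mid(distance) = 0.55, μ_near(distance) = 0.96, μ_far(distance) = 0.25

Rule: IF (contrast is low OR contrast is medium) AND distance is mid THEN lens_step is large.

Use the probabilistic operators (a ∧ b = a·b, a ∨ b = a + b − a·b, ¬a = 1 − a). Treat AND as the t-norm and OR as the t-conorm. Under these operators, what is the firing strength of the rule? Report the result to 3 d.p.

0.145

firing strength: (low=0.19 OR medium=0.09) = 0.2629; AND[a·b] with mid=0.55 → w = 0.1446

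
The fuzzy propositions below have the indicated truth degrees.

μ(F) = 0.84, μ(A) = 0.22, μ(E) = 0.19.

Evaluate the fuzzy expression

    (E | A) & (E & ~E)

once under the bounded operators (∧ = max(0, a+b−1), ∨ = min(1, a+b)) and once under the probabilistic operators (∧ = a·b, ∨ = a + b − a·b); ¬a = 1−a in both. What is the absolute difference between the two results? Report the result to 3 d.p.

Under bounded:
  E | A = min(1, a+b) on (0.19, 0.22) = 0.41
  ~E = 1 − 0.19 = 0.81
  E & ~E = max(0, a+b−1) on (0.19, 0.81) = 0.00
  (E | A) & (E & ~E) = max(0, a+b−1) on (0.41, 0.00) = 0.00
  → value = 0.0000
Under probabilistic:
  E | A = a + b − a·b on (0.1900, 0.2200) = 0.3682
  ~E = 1 − 0.1900 = 0.8100
  E & ~E = a·b on (0.1900, 0.8100) = 0.1539
  (E | A) & (E & ~E) = a·b on (0.3682, 0.1539) = 0.0567
  → value = 0.0567
|0.0000 − 0.0567| = 0.057

0.057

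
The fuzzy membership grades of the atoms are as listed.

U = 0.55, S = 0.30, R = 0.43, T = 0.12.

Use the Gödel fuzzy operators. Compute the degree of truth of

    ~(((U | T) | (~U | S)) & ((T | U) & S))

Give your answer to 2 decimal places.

U | T = max(a, b) on (0.55, 0.12) = 0.55
~U = 1 − 0.55 = 0.45
~U | S = max(a, b) on (0.45, 0.30) = 0.45
(U | T) | (~U | S) = max(a, b) on (0.55, 0.45) = 0.55
T | U = max(a, b) on (0.12, 0.55) = 0.55
(T | U) & S = min(a, b) on (0.55, 0.30) = 0.30
((U | T) | (~U | S)) & ((T | U) & S) = min(a, b) on (0.55, 0.30) = 0.30
~(((U | T) | (~U | S)) & ((T | U) & S)) = 1 − 0.30 = 0.70

0.70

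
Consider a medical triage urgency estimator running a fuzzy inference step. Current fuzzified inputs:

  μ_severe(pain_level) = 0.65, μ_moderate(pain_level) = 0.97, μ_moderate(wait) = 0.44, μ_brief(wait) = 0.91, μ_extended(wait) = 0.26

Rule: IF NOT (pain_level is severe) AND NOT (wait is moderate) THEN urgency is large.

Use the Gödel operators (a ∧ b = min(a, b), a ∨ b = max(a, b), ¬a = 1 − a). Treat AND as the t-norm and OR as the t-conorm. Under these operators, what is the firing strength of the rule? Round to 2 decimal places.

firing strength: ¬severe=1−0.65=0.35, ¬moderate=1−0.44=0.56; AND[min(a, b)] → w = 0.35

0.35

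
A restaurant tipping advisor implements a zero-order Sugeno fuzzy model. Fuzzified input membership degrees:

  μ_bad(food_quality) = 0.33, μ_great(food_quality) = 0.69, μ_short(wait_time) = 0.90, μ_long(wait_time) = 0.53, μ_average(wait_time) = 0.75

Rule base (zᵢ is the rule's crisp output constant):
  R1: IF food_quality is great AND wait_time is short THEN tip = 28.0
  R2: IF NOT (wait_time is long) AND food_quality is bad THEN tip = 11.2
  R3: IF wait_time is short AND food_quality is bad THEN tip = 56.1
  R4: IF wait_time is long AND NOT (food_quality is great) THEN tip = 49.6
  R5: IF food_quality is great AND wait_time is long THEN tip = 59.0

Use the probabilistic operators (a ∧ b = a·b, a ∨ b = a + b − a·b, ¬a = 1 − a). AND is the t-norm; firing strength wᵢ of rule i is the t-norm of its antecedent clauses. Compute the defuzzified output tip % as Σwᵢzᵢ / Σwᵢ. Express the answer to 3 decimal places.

40.866

R1 (z=28.0): great=0.69, short=0.90; AND[a·b] → w = 0.6210
R2 (z=11.2): ¬long=1−0.53=0.47, bad=0.33; AND[a·b] → w = 0.1551
R3 (z=56.1): short=0.90, bad=0.33; AND[a·b] → w = 0.2970
R4 (z=49.6): long=0.53, ¬great=1−0.69=0.31; AND[a·b] → w = 0.1643
R5 (z=59.0): great=0.69, long=0.53; AND[a·b] → w = 0.3657
Weighted average = (0.6210·28.0 + 0.1551·11.2 + 0.2970·56.1 + 0.1643·49.6 + 0.3657·59.0) / (0.6210 + 0.1551 + 0.2970 + 0.1643 + 0.3657)
  = 65.5124 / 1.6031 = 40.866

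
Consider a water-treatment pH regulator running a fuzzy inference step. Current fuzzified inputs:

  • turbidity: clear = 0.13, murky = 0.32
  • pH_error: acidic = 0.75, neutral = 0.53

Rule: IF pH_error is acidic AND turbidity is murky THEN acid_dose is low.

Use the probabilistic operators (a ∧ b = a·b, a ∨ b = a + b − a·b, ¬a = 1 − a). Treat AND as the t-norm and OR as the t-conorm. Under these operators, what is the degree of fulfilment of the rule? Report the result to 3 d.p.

0.240

firing strength: acidic=0.75, murky=0.32; AND[a·b] → w = 0.2400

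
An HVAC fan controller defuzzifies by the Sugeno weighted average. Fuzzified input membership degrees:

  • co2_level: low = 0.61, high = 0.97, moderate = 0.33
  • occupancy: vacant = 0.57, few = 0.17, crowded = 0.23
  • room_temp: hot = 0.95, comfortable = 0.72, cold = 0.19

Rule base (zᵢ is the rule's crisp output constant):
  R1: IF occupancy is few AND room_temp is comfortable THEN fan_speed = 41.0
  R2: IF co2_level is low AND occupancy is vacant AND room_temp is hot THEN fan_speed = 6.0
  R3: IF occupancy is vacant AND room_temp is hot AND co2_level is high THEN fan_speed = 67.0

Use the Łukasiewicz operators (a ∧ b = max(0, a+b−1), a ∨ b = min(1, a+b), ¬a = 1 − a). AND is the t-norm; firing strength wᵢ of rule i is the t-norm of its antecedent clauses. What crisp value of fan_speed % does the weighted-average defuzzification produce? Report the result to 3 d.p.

54.210

R1 (z=41.0): few=0.17, comfortable=0.72; AND[max(0, a+b−1)] → w = 0.00
R2 (z=6.0): low=0.61, vacant=0.57, hot=0.95; AND[max(0, a+b−1)] → w = 0.13
R3 (z=67.0): vacant=0.57, hot=0.95, high=0.97; AND[max(0, a+b−1)] → w = 0.49
Weighted average = (0.00·41.0 + 0.13·6.0 + 0.49·67.0) / (0.00 + 0.13 + 0.49)
  = 33.6100 / 0.6200 = 54.210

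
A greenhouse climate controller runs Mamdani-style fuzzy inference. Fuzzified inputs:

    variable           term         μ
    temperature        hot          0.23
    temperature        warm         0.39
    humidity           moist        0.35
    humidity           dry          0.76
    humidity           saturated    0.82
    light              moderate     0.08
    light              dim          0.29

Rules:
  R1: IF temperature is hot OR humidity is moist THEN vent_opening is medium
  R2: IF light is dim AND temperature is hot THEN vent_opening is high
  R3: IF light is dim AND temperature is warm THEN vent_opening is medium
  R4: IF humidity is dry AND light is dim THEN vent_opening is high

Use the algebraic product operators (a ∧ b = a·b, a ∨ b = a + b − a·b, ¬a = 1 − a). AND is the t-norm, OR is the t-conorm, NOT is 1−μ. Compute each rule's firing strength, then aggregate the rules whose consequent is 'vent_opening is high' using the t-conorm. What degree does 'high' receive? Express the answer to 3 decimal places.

R1: hot=0.23, moist=0.35; OR[a + b − a·b] → w = 0.4995
R2: dim=0.29, hot=0.23; AND[a·b] → w = 0.0667
R3: dim=0.29, warm=0.39; AND[a·b] → w = 0.1131
R4: dry=0.76, dim=0.29; AND[a·b] → w = 0.2204
Rules with consequent 'high': {R2, R4} → strengths 0.0667, 0.2204
Aggregate via t-conorm [a + b − a·b]: 0.2724

0.272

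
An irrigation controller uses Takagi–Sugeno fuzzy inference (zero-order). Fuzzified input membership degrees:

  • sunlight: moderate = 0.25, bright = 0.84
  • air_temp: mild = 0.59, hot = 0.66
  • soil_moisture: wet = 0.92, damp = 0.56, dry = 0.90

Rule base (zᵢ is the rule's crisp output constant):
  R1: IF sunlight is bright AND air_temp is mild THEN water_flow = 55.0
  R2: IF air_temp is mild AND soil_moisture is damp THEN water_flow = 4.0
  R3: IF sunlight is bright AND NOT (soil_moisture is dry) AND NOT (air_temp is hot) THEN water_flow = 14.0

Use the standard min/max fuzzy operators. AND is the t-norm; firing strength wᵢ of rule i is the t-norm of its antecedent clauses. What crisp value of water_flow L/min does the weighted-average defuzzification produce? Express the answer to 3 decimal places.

R1 (z=55.0): bright=0.84, mild=0.59; AND[min(a, b)] → w = 0.59
R2 (z=4.0): mild=0.59, damp=0.56; AND[min(a, b)] → w = 0.56
R3 (z=14.0): bright=0.84, ¬dry=1−0.90=0.10, ¬hot=1−0.66=0.34; AND[min(a, b)] → w = 0.10
Weighted average = (0.59·55.0 + 0.56·4.0 + 0.10·14.0) / (0.59 + 0.56 + 0.10)
  = 36.0900 / 1.2500 = 28.872

28.872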